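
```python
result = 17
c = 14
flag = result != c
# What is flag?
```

Trace:
`result = 17` → result = 17
`c = 14` → c = 14
`flag = result != c` → flag = True
So flag = True

Answer: True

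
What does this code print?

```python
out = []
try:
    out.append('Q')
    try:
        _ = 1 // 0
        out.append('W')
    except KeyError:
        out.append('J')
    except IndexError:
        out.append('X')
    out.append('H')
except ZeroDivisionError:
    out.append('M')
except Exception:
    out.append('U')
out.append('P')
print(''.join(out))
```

Execution trace: 'Q' (try body) → 'M' (except ZeroDivisionError) → 'P' (after the try/except). Output: QMP

Answer: QMP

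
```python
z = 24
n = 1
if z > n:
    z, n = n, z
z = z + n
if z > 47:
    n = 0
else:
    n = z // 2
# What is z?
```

Trace:
`z = 24` → z = 24
`n = 1` → n = 1
`if z > n: ...` → z > n is True → z = 1; n = 24
`z = z + n` → z = 25
`if z > 47: ...` → z > 47 is False, take else branch → n = 12
So z = 25

Answer: 25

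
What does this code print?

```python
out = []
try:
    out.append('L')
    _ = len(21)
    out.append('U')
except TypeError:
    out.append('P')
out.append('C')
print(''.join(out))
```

Execution trace: 'L' (try body) → 'P' (except TypeError) → 'C' (after the try/except). Output: LPC

Answer: LPC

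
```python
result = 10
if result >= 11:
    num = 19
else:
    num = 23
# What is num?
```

Trace:
`result = 10` → result = 10
`if result >= 11: ...` → result >= 11 is False, take else branch → num = 23
So num = 23

Answer: 23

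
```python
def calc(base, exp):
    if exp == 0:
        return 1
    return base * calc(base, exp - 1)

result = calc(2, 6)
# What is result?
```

calc(2, 6) = 2 * 2 * 2 * 2 * 2 * 2 = 64

Answer: 64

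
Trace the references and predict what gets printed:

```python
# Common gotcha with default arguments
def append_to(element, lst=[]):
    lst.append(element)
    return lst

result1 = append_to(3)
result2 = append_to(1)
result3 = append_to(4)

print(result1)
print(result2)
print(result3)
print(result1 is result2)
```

Key concept: mutable default argument gotcha.
Step by step:
`result1 = append_to(3)` → result1 = [3]
`result2 = append_to(1)` → result1 = [3, 1] (same object as result2); result2 = [3, 1] (same object as result1)
`result3 = append_to(4)` → result1 = [3, 1, 4] (same object as result2, result3); result2 = [3, 1, 4] (same object as result1, result3); result3 = [3, 1, 4] (same object as result1, result2)
`print(result1)` → prints [3, 1, 4]
`print(result2)` → prints [3, 1, 4]
`print(result3)` → prints [3, 1, 4]
`print(result1 is result2)` → prints True

Answer:
[3, 1, 4]
[3, 1, 4]
[3, 1, 4]
True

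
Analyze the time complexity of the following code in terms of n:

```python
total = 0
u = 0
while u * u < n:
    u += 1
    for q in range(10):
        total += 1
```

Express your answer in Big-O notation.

Each loop level contributes: √n × 1. Multiplying the contributions gives O(√n).

Answer: O(√n)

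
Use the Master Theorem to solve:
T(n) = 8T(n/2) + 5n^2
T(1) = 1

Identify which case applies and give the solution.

a=8, b=2, f(n)=5n^2. log_2(8) = 3. Since c=2 < 3, Case 1 applies: T(n) = Θ(n^log_b(a)) = O(n^3).

Answer: O(n^3) - Case 1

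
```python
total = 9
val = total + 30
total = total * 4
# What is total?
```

Trace:
`total = 9` → total = 9
`val = total + 30` → val = 39
`total = total * 4` → total = 36
So total = 36

Answer: 36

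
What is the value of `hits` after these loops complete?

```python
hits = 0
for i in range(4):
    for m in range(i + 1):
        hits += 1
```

Triangle: 1 + 2 + ... + 4
`hits` takes the values: 0 → 1 → 2 → 3 → 4 → 5 → 6 → 7 → 8 → 9 → 10

Answer: 10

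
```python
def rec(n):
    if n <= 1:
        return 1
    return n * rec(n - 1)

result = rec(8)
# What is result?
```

rec(8) = 8 * 7 * 6 * 5 * 4 * 3 * 2 * 1 = 40320

Answer: 40320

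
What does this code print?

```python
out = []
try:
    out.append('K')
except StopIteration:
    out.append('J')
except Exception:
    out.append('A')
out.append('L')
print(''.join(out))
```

Execution trace: 'K' (try body, no exception) → 'L' (after the try/except). Output: KL

Answer: KL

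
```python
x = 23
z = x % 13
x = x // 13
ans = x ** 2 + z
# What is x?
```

Trace:
`x = 23` → x = 23
`z = x % 13` → z = 10
`x = x // 13` → x = 1
`ans = x ** 2 + z` → ans = 11
So x = 1

Answer: 1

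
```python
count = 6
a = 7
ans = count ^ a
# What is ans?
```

Trace:
`count = 6` → count = 6
`a = 7` → a = 7
`ans = count ^ a` → ans = 1
So ans = 1

Answer: 1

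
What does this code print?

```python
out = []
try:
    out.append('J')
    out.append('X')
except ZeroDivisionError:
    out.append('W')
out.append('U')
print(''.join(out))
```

Execution trace: 'J' (try body) → 'X' (try body, no exception) → 'U' (after the try/except). Output: JXU

Answer: JXU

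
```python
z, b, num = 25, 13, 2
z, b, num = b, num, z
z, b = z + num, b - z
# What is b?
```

Trace:
`z, b, num = 25, 13, 2` → z = 25; b = 13; num = 2
`z, b, num = b, num, z` → z = 13; b = 2; num = 25
`z, b = z + num, b - z` → z = 38; b = -11
So b = -11

Answer: -11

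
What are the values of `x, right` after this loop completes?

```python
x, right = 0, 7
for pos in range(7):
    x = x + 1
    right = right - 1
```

x goes 0→7, right goes 7→0
`x, right` takes the values: (0, 7) → (1, 7) → (1, 6) → (2, 6) → (2, 5) → (3, 5) → (3, 4) → (4, 4) → (4, 3) → (5, 3) → (5, 2) → (6, 2) → (6, 1) → (7, 1) → (7, 0)

Answer: 7, 0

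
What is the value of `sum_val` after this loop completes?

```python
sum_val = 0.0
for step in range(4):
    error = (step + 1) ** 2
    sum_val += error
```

Sum of squared losses 1² + 2² + ... + 4²
`sum_val` takes the values: 0.0 → 1.0 → 5.0 → 14.0 → 30.0

Answer: 30.0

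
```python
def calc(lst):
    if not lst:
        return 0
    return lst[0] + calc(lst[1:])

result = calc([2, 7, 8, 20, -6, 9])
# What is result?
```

2 + 7 + 8 + 20 + (-6) + 9 + 0 = 40

Answer: 40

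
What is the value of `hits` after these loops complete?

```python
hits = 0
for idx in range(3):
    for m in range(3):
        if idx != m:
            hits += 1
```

3² - 3 (exclude diagonal)
`hits` takes the values: 0 → 1 → 2 → 3 → 4 → 5 → 6

Answer: 6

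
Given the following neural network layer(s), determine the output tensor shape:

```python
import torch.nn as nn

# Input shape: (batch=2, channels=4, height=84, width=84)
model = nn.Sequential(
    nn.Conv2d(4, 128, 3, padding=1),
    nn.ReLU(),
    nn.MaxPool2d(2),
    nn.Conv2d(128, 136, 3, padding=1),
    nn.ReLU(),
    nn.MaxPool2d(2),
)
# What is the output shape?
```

Input: (2, 4, 84, 84) -> after first Conv2d: (2, 128, 84, 84) -> after first MaxPool2d: (2, 128, 42, 42) -> after second Conv2d: (2, 136, 42, 42) -> Output: (2, 136, 21, 21)

Answer: (2, 136, 21, 21)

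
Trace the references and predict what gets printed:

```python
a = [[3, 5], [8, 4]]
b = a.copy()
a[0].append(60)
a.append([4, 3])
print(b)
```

Key concept: shallow copy with nested lists.
Step by step:
`a = [[3, 5], [8, 4]]` → a = [[3, 5], [8, 4]]
`b = a.copy()` → b = [[3, 5], [8, 4]]
`a[0].append(60)` → a = [[3, 5, 60], [8, 4]]; b = [[3, 5, 60], [8, 4]]
`a.append([4, 3])` → a = [[3, 5, 60], [8, 4], [4, 3]]
`print(b)` → prints [[3, 5, 60], [8, 4]]

Answer: [[3, 5, 60], [8, 4]]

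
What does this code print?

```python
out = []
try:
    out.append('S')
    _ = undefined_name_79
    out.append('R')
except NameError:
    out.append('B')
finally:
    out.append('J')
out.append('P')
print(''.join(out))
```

Execution trace: 'S' (try body) → 'B' (except NameError) → 'J' (finally) → 'P' (after the try/except). Output: SBJP

Answer: SBJP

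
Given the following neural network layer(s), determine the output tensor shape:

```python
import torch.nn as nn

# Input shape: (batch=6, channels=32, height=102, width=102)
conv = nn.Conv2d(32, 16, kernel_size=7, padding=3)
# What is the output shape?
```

Input: (6, 32, 102, 102) -> Output: (6, 16, 102, 102)

Answer: (6, 16, 102, 102)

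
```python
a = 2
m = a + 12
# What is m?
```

Trace:
`a = 2` → a = 2
`m = a + 12` → m = 14
So m = 14

Answer: 14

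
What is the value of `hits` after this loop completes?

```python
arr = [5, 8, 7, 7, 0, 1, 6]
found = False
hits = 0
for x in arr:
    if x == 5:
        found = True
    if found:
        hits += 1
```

Count elements after first 5 in [5, 8, 7, 7, 0, 1, 6]
`hits` takes the values: 0 → 1 → 2 → 3 → 4 → 5 → 6 → 7

Answer: 7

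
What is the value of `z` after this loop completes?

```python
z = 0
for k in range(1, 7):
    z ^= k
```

XOR of 1 to 6
`z` takes the values: 0 → 1 → 3 → 0 → 4 → 1 → 7

Answer: 7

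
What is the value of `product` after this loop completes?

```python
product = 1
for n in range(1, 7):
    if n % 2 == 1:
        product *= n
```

Product of odd numbers 1 to 6
`product` takes the values: 1 → 3 → 15

Answer: 15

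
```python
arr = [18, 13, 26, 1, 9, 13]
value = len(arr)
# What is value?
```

Trace:
`arr = [18, 13, 26, 1, 9, 13]` → arr = [18, 13, 26, 1, 9, 13]
`value = len(arr)` → value = 6
So value = 6

Answer: 6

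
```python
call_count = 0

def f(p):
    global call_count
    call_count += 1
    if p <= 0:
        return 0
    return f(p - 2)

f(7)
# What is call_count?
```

Linear recursion stepping by 2: 5 calls from p=7 down to ≤0.

Answer: 5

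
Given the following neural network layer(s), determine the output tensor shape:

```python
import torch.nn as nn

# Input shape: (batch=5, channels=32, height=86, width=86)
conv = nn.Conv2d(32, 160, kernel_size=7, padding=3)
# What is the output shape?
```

Input: (5, 32, 86, 86) -> Output: (5, 160, 86, 86)

Answer: (5, 160, 86, 86)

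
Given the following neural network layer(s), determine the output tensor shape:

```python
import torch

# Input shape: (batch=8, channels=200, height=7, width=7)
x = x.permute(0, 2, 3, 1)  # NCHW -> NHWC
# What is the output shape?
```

Input: (8, 200, 7, 7) -> Output: (8, 7, 7, 200)

Answer: (8, 7, 7, 200)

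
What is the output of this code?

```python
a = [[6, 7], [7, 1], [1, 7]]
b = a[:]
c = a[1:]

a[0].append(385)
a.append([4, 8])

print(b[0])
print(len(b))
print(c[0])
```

Key concept: slice with nested mutation.
Step by step:
`a = [[6, 7], [7, 1], [1, 7]]` → a = [[6, 7], [7, 1], [1, 7]]
`b = a[:]` → b = [[6, 7], [7, 1], [1, 7]]
`c = a[1:]` → c = [[7, 1], [1, 7]]
`a[0].append(385)` → a = [[6, 7, 385], [7, 1], [1, 7]]; b = [[6, 7, 385], [7, 1], [1, 7]]
`a.append([4, 8])` → a = [[6, 7, 385], [7, 1], [1, 7], [4, 8]]
`print(b[0])` → prints [6, 7, 385]
`print(len(b))` → prints 3
`print(c[0])` → prints [7, 1]

Answer:
[6, 7, 385]
3
[7, 1]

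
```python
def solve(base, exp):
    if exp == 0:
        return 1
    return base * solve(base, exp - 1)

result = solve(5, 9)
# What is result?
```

solve(5, 9) = 5 * 5 * 5 * 5 * 5 * 5 * 5 * 5 * 5 = 1953125

Answer: 1953125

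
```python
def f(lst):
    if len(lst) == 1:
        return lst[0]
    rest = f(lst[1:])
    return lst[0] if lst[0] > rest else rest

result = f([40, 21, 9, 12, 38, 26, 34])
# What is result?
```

Recursive max over [40, 21, 9, 12, 38, 26, 34] = 40

Answer: 40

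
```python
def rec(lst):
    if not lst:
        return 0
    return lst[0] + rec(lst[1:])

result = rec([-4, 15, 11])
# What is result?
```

(-4) + 15 + 11 + 0 = 22

Answer: 22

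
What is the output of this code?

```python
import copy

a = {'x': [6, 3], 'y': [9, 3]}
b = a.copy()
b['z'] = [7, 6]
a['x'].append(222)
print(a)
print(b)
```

Key concept: shallow copy of dict with mutable values.
Step by step:
`a = {'x': [6, 3], 'y': [9, 3]}` → a = {'x': [6, 3], 'y': [9, 3]}
`b = a.copy()` → b = {'x': [6, 3], 'y': [9, 3]}
`b['z'] = [7, 6]` → b = {'x': [6, 3], 'y': [9, 3], 'z': [7, 6]}
`a['x'].append(222)` → a = {'x': [6, 3, 222], 'y': [9, 3]}; b = {'x': [6, 3, 222], 'y': [9, 3], 'z': [7, 6]}
`print(a)` → prints {'x': [6, 3, 222], 'y': [9, 3]}
`print(b)` → prints {'x': [6, 3, 222], 'y': [9, 3], 'z': [7, 6]}

Answer:
{'x': [6, 3, 222], 'y': [9, 3]}
{'x': [6, 3, 222], 'y': [9, 3], 'z': [7, 6]}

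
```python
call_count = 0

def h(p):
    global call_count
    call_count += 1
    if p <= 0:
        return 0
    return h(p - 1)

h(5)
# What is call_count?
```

Linear recursion stepping by 1: 6 calls from p=5 down to ≤0.

Answer: 6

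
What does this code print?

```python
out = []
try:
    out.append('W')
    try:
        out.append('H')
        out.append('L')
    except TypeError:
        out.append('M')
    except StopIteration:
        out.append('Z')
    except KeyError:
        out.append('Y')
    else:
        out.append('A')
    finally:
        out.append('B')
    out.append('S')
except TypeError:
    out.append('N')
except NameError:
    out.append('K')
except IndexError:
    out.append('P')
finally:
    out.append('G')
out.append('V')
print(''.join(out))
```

Execution trace: 'W' (try body) → 'H' (inner try body) → 'L' (inner try body, no exception) → 'A' (inner else) → 'B' (inner finally) → 'S' (try body, no exception) → 'G' (finally) → 'V' (after the try/except). Output: WHLABSGV

Answer: WHLABSGV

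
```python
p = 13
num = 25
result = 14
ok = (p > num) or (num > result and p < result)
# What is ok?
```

Trace:
`p = 13` → p = 13
`num = 25` → num = 25
`result = 14` → result = 14
`ok = (p > num) or (num > result and p < result)` → ok = True
So ok = True

Answer: True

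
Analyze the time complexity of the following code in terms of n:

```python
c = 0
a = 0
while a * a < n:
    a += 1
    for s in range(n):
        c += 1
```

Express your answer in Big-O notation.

Each loop level contributes: √n × n. Multiplying the contributions gives O(n√n).

Answer: O(n√n)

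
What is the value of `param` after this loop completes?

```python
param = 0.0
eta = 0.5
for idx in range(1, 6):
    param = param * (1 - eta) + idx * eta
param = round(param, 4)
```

Moving average with lr=0.5
`param` takes the values: 0.0 → 0.5 → 1.25 → 2.125 → 3.0625 → 4.03125 → 4.0312

Answer: 4.0312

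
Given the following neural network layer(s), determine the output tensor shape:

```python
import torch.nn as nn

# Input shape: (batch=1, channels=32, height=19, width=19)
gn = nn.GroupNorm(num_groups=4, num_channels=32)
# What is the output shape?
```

Input: (1, 32, 19, 19) -> Output: (1, 32, 19, 19)

Answer: (1, 32, 19, 19)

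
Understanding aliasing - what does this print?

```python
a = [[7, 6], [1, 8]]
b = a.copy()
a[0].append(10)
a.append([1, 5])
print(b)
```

Key concept: shallow copy with nested lists.
Step by step:
`a = [[7, 6], [1, 8]]` → a = [[7, 6], [1, 8]]
`b = a.copy()` → b = [[7, 6], [1, 8]]
`a[0].append(10)` → a = [[7, 6, 10], [1, 8]]; b = [[7, 6, 10], [1, 8]]
`a.append([1, 5])` → a = [[7, 6, 10], [1, 8], [1, 5]]
`print(b)` → prints [[7, 6, 10], [1, 8]]

Answer: [[7, 6, 10], [1, 8]]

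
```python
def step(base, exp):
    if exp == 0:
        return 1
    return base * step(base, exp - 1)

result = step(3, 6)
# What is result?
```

step(3, 6) = 3 * 3 * 3 * 3 * 3 * 3 = 729

Answer: 729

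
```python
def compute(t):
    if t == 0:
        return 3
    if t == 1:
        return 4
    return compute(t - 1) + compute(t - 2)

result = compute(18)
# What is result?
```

Build up from base cases: compute(0)=3, compute(1)=4, compute(2)=7, compute(3)=11, compute(4)=18, compute(5)=29, compute(6)=47, ..., compute(18)=15127

Answer: 15127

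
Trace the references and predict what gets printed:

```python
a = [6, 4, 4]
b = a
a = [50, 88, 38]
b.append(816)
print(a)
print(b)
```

Key concept: rebinding vs mutation: a is rebound to a new list, b still points at the original.
Step by step:
`a = [6, 4, 4]` → a = [6, 4, 4]
`b = a` → b = [6, 4, 4] (same object as a)
`a = [50, 88, 38]` → a = [50, 88, 38]
`b.append(816)` → b = [6, 4, 4, 816]
`print(a)` → prints [50, 88, 38]
`print(b)` → prints [6, 4, 4, 816]

Answer:
[50, 88, 38]
[6, 4, 4, 816]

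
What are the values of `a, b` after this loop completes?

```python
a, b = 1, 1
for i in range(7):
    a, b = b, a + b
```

Fibonacci: after 7 iterations
`a, b` takes the values: (1, 1) → (1, 2) → (2, 3) → (3, 5) → (5, 8) → (8, 13) → (13, 21) → (21, 34)

Answer: 21, 34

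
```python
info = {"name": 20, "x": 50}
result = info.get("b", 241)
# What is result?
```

Trace:
`info = {"name": 20, "x": 50}` → info = {'name': 20, 'x': 50}
`result = info.get("b", 241)` → result = 241
So result = 241

Answer: 241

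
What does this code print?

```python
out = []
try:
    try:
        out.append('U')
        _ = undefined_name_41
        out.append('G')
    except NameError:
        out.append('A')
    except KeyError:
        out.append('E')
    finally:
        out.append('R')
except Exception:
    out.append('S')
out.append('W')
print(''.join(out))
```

Execution trace: 'U' (inner try body) → 'A' (inner except NameError) → 'R' (inner finally) → 'W' (after the try/except). Output: UARW

Answer: UARW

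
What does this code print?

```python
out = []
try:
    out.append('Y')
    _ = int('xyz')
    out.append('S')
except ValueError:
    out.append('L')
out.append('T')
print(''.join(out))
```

Execution trace: 'Y' (try body) → 'L' (except ValueError) → 'T' (after the try/except). Output: YLT

Answer: YLT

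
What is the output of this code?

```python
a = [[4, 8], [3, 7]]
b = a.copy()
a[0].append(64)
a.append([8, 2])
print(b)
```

Key concept: shallow copy with nested lists.
Step by step:
`a = [[4, 8], [3, 7]]` → a = [[4, 8], [3, 7]]
`b = a.copy()` → b = [[4, 8], [3, 7]]
`a[0].append(64)` → a = [[4, 8, 64], [3, 7]]; b = [[4, 8, 64], [3, 7]]
`a.append([8, 2])` → a = [[4, 8, 64], [3, 7], [8, 2]]
`print(b)` → prints [[4, 8, 64], [3, 7]]

Answer: [[4, 8, 64], [3, 7]]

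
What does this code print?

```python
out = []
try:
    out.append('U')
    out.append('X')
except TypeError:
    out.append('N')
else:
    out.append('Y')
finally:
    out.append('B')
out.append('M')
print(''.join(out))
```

Execution trace: 'U' (try body) → 'X' (try body, no exception) → 'Y' (else) → 'B' (finally) → 'M' (after the try/except). Output: UXYBM

Answer: UXYBM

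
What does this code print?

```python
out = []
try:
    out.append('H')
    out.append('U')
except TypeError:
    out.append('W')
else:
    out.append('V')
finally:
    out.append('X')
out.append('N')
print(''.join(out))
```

Execution trace: 'H' (try body) → 'U' (try body, no exception) → 'V' (else) → 'X' (finally) → 'N' (after the try/except). Output: HUVXN

Answer: HUVXN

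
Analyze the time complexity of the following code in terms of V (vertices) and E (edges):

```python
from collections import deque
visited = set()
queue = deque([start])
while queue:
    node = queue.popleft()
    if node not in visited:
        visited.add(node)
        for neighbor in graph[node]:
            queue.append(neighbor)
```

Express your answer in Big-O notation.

This is Breadth-first search on a graph. Time complexity: O(V + E).

Answer: O(V + E)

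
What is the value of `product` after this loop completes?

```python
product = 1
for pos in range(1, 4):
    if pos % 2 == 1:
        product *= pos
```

Product of odd numbers 1 to 3
`product` takes the values: 1 → 3

Answer: 3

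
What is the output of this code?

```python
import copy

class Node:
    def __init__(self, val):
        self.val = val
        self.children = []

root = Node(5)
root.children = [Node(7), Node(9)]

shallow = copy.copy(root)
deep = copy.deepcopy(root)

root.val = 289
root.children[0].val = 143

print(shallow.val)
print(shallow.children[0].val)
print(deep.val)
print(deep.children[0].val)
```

Key concept: deep copy with custom objects.
Step by step:
`root = Node(5)` → root = Node(val=5, children=[])
`root.children = [Node(7), Node(9)]` → root = Node(val=5, children=[Node(val=7, children=[]), Node(val=9, children=[])])
`shallow = copy.copy(root)` → shallow = Node(val=5, children=[Node(val=7, children=[]), Node(val=9, children=[])])
`deep = copy.deepcopy(root)` → deep = Node(val=5, children=[Node(val=7, children=[]), Node(val=9, children=[])])
`root.val = 289` → root = Node(val=289, children=[Node(val=7, children=[]), Node(val=9, children=[])])
`root.children[0].val = 143` → root = Node(val=289, children=[Node(val=143, children=[]), Node(val=9, children=[])]); shallow = Node(val=5, children=[Node(val=143, children=[]), Node(val=9, children=[])])
`print(shallow.val)` → prints 5
`print(shallow.children[0].val)` → prints 143
`print(deep.val)` → prints 5
`print(deep.children[0].val)` → prints 7

Answer:
5
143
5
7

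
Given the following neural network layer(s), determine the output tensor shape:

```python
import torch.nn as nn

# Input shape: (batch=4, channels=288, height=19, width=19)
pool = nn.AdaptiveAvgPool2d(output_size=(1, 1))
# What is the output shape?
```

Input: (4, 288, 19, 19) -> Output: (4, 288, 1, 1)

Answer: (4, 288, 1, 1)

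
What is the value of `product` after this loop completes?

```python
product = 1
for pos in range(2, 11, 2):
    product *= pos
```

Product of even numbers 2 to 10
`product` takes the values: 1 → 2 → 8 → 48 → 384 → 3840

Answer: 3840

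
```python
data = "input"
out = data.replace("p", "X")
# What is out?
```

Trace:
`data = "input"` → data = 'input'
`out = data.replace("p", "X")` → out = 'inXut'
So out = 'inXut'

Answer: 'inXut'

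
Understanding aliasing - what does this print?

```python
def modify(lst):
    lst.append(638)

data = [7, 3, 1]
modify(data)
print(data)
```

Key concept: function modifies passed list.
Step by step:
`data = [7, 3, 1]` → data = [7, 3, 1]
`modify(data)` → data = [7, 3, 1, 638]
`print(data)` → prints [7, 3, 1, 638]

Answer: [7, 3, 1, 638]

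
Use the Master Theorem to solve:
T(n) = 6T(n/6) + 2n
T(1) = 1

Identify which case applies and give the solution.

a=6, b=6, f(n)=2n. log_6(6) = 1. Since c=1 = 1, Case 2 applies: T(n) = Θ(n^log_b(a) · log n) = O(n log n).

Answer: O(n log n) - Case 2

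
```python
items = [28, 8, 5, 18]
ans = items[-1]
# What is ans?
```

Trace:
`items = [28, 8, 5, 18]` → items = [28, 8, 5, 18]
`ans = items[-1]` → ans = 18
So ans = 18

Answer: 18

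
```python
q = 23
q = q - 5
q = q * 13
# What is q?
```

Trace:
`q = 23` → q = 23
`q = q - 5` → q = 18
`q = q * 13` → q = 234
So q = 234

Answer: 234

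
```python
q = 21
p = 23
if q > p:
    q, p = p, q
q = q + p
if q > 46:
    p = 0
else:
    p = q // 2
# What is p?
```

Trace:
`q = 21` → q = 21
`p = 23` → p = 23
`if q > p: ...` → q > p is False → no variable changes
`q = q + p` → q = 44
`if q > 46: ...` → q > 46 is False, take else branch → p = 22
So p = 22

Answer: 22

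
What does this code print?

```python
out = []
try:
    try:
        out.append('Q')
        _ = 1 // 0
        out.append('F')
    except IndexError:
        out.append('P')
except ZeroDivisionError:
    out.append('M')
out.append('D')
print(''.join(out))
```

Execution trace: 'Q' (try body) → 'M' (outer except ZeroDivisionError) → 'D' (after the try/except). Output: QMD

Answer: QMD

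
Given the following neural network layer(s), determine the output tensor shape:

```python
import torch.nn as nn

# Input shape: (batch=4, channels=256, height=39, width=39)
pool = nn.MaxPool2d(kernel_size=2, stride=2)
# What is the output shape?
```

Input: (4, 256, 39, 39) -> Output: (4, 256, 19, 19)

Answer: (4, 256, 19, 19)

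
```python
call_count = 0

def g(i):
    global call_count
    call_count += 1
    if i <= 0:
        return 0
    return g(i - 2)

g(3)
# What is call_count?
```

Linear recursion stepping by 2: 3 calls from i=3 down to ≤0.

Answer: 3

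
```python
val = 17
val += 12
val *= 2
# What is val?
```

Trace:
`val = 17` → val = 17
`val += 12` → val = 29
`val *= 2` → val = 58
So val = 58

Answer: 58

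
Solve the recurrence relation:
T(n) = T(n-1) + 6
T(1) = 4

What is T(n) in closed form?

Unrolling: T(n) = T(1) + 6·(n-1) = 4 + 6(n-1) = 6n - 2.

Answer: T(n) = 6n - 2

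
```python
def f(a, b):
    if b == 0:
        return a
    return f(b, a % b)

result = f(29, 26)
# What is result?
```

f(29, 26) -> f(26, 3) -> f(3, 2) -> f(2, 1) -> f(1, 0) -> 1

Answer: 1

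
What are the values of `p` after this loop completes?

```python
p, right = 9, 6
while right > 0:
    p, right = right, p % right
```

GCD of 9 and 6
`p` takes the values: 9 → 6 → 3

Answer: 3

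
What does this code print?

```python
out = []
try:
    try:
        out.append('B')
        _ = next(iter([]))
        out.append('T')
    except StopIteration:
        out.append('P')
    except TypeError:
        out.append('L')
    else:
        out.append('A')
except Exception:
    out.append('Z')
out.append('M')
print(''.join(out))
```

Execution trace: 'B' (inner try body) → 'P' (inner except StopIteration) → 'M' (after the try/except). Output: BPM

Answer: BPM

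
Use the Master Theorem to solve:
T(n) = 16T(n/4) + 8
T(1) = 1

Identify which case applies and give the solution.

a=16, b=4, f(n)=8. log_4(16) = 2. Since c=0 < 2, Case 1 applies: T(n) = Θ(n^log_b(a)) = O(n^2).

Answer: O(n^2) - Case 1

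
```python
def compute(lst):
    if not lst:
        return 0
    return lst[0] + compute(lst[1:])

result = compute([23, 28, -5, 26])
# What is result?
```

23 + 28 + (-5) + 26 + 0 = 72

Answer: 72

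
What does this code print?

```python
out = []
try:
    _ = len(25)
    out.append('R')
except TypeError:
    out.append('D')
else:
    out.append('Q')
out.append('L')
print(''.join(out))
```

Execution trace: 'D' (except TypeError) → 'L' (after the try/except). Output: DL

Answer: DL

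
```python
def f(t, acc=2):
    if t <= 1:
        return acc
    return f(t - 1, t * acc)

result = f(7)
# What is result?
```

Accumulator trace (n, acc): (7, 2) -> (6, 14) -> (5, 84) -> (4, 420) -> (3, 1680) -> (2, 5040) -> (1, 10080) -> return 10080

Answer: 10080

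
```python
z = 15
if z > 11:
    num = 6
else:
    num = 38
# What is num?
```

Trace:
`z = 15` → z = 15
`if z > 11: ...` → z > 11 is True → num = 6
So num = 6

Answer: 6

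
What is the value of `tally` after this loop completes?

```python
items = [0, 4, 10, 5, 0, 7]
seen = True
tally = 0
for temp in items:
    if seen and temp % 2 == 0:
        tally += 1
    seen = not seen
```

Count even values at even positions
`tally` takes the values: 0 → 1 → 2 → 3

Answer: 3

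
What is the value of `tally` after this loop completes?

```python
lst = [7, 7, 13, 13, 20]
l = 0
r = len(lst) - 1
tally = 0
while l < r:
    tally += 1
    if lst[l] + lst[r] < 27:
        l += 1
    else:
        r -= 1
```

Steps to find pair summing to 27
`tally` takes the values: 0 → 1 → 2 → 3 → 4

Answer: 4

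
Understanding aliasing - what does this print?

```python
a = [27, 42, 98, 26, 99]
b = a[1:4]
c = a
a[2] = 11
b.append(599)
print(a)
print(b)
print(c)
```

Key concept: slice vs alias.
Step by step:
`a = [27, 42, 98, 26, 99]` → a = [27, 42, 98, 26, 99]
`b = a[1:4]` → b = [42, 98, 26]
`c = a` → c = [27, 42, 98, 26, 99] (same object as a)
`a[2] = 11` → a = [27, 42, 11, 26, 99] (same object as c); c = [27, 42, 11, 26, 99] (same object as a)
`b.append(599)` → b = [42, 98, 26, 599]
`print(a)` → prints [27, 42, 11, 26, 99]
`print(b)` → prints [42, 98, 26, 599]
`print(c)` → prints [27, 42, 11, 26, 99]

Answer:
[27, 42, 11, 26, 99]
[42, 98, 26, 599]
[27, 42, 11, 26, 99]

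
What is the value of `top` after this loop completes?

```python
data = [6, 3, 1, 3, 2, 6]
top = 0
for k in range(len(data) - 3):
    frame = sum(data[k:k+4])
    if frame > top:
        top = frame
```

Max sum of 4-element window in [6, 3, 1, 3, 2, 6]
`top` takes the values: 0 → 13

Answer: 13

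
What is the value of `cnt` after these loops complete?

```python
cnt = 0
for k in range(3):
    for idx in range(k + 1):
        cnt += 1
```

Triangle: 1 + 2 + ... + 3
`cnt` takes the values: 0 → 1 → 2 → 3 → 4 → 5 → 6

Answer: 6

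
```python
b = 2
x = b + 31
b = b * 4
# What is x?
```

Trace:
`b = 2` → b = 2
`x = b + 31` → x = 33
`b = b * 4` → b = 8
So x = 33

Answer: 33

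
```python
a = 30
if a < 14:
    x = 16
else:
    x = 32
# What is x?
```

Trace:
`a = 30` → a = 30
`if a < 14: ...` → a < 14 is False, take else branch → x = 32
So x = 32

Answer: 32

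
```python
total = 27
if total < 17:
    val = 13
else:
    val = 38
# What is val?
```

Trace:
`total = 27` → total = 27
`if total < 17: ...` → total < 17 is False, take else branch → val = 38
So val = 38

Answer: 38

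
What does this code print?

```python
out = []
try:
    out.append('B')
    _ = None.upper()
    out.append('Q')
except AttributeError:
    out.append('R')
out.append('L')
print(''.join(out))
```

Execution trace: 'B' (try body) → 'R' (except AttributeError) → 'L' (after the try/except). Output: BRL

Answer: BRL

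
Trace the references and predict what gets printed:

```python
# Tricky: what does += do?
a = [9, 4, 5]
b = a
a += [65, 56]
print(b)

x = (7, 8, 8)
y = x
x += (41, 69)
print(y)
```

Key concept: += behavior differs for mutable vs immutable.
Step by step:
`a = [9, 4, 5]` → a = [9, 4, 5]
`b = a` → b = [9, 4, 5] (same object as a)
`a += [65, 56]` → a = [9, 4, 5, 65, 56] (same object as b); b = [9, 4, 5, 65, 56] (same object as a)
`print(b)` → prints [9, 4, 5, 65, 56]
`x = (7, 8, 8)` → x = (7, 8, 8)
`y = x` → y = (7, 8, 8)
`x += (41, 69)` → x = (7, 8, 8, 41, 69)
`print(y)` → prints (7, 8, 8)

Answer:
[9, 4, 5, 65, 56]
(7, 8, 8)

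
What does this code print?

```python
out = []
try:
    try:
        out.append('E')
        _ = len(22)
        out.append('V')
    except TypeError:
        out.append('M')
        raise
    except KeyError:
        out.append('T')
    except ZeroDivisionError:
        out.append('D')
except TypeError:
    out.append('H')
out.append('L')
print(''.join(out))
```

Execution trace: 'E' (inner try body) → 'M' (inner except TypeError) → 'H' (outer except TypeError) → 'L' (after the try/except). Output: EMHL

Answer: EMHL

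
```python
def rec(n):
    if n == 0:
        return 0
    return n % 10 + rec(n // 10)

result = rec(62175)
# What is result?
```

Sum of digits of 62175: 5 + 7 + 1 + 2 + 6 = 21

Answer: 21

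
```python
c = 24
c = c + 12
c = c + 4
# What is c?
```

Trace:
`c = 24` → c = 24
`c = c + 12` → c = 36
`c = c + 4` → c = 40
So c = 40

Answer: 40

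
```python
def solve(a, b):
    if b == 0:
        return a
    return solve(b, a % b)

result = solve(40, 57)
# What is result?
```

solve(40, 57) -> solve(57, 40) -> solve(40, 17) -> solve(17, 6) -> solve(6, 5) -> solve(5, 1) -> solve(1, 0) -> 1

Answer: 1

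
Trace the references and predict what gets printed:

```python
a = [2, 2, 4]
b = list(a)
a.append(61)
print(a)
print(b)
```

Key concept: list() constructor creates copy.
Step by step:
`a = [2, 2, 4]` → a = [2, 2, 4]
`b = list(a)` → b = [2, 2, 4]
`a.append(61)` → a = [2, 2, 4, 61]
`print(a)` → prints [2, 2, 4, 61]
`print(b)` → prints [2, 2, 4]

Answer:
[2, 2, 4, 61]
[2, 2, 4]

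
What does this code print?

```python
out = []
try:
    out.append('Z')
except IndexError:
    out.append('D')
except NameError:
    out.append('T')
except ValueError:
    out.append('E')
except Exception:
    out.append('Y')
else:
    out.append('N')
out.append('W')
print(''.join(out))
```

Execution trace: 'Z' (try body, no exception) → 'N' (else) → 'W' (after the try/except). Output: ZNW

Answer: ZNW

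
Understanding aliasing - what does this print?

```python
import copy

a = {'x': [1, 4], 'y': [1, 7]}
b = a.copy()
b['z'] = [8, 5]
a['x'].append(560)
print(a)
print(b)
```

Key concept: shallow copy of dict with mutable values.
Step by step:
`a = {'x': [1, 4], 'y': [1, 7]}` → a = {'x': [1, 4], 'y': [1, 7]}
`b = a.copy()` → b = {'x': [1, 4], 'y': [1, 7]}
`b['z'] = [8, 5]` → b = {'x': [1, 4], 'y': [1, 7], 'z': [8, 5]}
`a['x'].append(560)` → a = {'x': [1, 4, 560], 'y': [1, 7]}; b = {'x': [1, 4, 560], 'y': [1, 7], 'z': [8, 5]}
`print(a)` → prints {'x': [1, 4, 560], 'y': [1, 7]}
`print(b)` → prints {'x': [1, 4, 560], 'y': [1, 7], 'z': [8, 5]}

Answer:
{'x': [1, 4, 560], 'y': [1, 7]}
{'x': [1, 4, 560], 'y': [1, 7], 'z': [8, 5]}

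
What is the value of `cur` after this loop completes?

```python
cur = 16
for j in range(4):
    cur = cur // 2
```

Halve 4 times: 16 // 2^4 = 1
`cur` takes the values: 16 → 8 → 4 → 2 → 1

Answer: 1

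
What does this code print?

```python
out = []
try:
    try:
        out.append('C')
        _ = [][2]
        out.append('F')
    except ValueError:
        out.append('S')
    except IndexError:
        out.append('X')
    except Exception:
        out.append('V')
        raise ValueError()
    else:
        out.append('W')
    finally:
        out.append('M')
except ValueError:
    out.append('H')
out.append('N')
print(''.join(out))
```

Execution trace: 'C' (inner try body) → 'X' (inner except IndexError) → 'M' (inner finally) → 'N' (after the try/except). Output: CXMN

Answer: CXMN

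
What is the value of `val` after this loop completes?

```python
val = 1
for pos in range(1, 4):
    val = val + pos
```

Start at 1, add 1 through 3
`val` takes the values: 1 → 2 → 4 → 7

Answer: 7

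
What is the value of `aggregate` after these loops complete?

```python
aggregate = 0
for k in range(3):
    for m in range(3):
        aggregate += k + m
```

Sum of all k+m for k,m in 3x3
`aggregate` takes the values: 0 → 1 → 3 → 4 → 6 → 9 → 11 → 14 → 18

Answer: 18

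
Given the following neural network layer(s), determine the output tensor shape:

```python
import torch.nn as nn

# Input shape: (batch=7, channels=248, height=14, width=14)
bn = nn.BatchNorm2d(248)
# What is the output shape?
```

Input: (7, 248, 14, 14) -> Output: (7, 248, 14, 14)

Answer: (7, 248, 14, 14)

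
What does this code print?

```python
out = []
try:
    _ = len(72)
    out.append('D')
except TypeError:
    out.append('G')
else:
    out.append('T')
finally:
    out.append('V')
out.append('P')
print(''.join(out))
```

Execution trace: 'G' (except TypeError) → 'V' (finally) → 'P' (after the try/except). Output: GVP

Answer: GVP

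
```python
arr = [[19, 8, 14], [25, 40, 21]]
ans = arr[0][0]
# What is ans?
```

Trace:
`arr = [[19, 8, 14], [25, 40, 21]]` → arr = [[19, 8, 14], [25, 40, 21]]
`ans = arr[0][0]` → ans = 19
So ans = 19

Answer: 19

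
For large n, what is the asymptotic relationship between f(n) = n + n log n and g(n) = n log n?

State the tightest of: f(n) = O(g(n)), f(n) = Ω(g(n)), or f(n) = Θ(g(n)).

n + n log n vs n log n: f(n) = Θ(g(n)) — they are asymptotically equivalent (the n term is dominated).

Answer: f(n) = Θ(g(n)) — they are asymptotically equivalent (the n term is dominated).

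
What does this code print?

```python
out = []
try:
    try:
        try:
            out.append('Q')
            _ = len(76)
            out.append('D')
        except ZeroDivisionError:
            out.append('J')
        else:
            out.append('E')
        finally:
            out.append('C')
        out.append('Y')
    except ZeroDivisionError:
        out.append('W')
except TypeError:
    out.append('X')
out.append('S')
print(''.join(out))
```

Execution trace: 'Q' (inner try body) → 'C' (inner finally) → 'X' (outer except TypeError) → 'S' (after the try/except). Output: QCXS

Answer: QCXS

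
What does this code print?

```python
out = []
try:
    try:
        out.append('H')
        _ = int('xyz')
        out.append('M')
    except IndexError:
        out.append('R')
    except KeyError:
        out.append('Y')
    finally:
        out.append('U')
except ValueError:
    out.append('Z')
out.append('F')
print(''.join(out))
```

Execution trace: 'H' (try body) → 'U' (finally) → 'Z' (outer except ValueError) → 'F' (after the try/except). Output: HUZF

Answer: HUZF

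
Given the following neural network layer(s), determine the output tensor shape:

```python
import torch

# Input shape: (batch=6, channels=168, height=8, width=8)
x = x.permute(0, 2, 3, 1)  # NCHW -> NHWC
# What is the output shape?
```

Input: (6, 168, 8, 8) -> Output: (6, 8, 8, 168)

Answer: (6, 8, 8, 168)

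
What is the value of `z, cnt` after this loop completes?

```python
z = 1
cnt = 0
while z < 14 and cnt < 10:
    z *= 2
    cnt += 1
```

Double until >= 14 or 10 iterations
`z, cnt` takes the values: (1, 0) → (2, 0) → (2, 1) → (4, 1) → (4, 2) → (8, 2) → (8, 3) → (16, 3) → (16, 4)

Answer: 16, 4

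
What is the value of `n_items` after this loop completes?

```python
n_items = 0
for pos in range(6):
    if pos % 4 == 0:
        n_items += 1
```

Count numbers divisible by 4 in range(6)
`n_items` takes the values: 0 → 1 → 2

Answer: 2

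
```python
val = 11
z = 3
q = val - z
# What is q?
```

Trace:
`val = 11` → val = 11
`z = 3` → z = 3
`q = val - z` → q = 8
So q = 8

Answer: 8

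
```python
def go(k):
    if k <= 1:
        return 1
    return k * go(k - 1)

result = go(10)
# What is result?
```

go(10) = 10 * 9 * 8 * 7 * 6 * 5 * 4 * 3 * 2 * 1 = 3628800

Answer: 3628800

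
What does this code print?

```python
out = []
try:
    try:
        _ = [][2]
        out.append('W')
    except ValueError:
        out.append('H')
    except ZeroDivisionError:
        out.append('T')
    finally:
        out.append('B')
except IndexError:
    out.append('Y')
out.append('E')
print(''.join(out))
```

Execution trace: 'B' (finally) → 'Y' (outer except IndexError) → 'E' (after the try/except). Output: BYE

Answer: BYE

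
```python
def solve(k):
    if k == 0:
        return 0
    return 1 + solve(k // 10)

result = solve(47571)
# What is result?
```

Count of digits of 47571: 5

Answer: 5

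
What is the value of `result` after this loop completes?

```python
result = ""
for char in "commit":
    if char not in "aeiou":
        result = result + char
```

Remove vowels from 'commit'
`result` takes the values: "" → "c" → "cm" → "cmm" → "cmmt"

Answer: "cmmt"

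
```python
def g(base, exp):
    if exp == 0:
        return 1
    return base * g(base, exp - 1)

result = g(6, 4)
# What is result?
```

g(6, 4) = 6 * 6 * 6 * 6 = 1296

Answer: 1296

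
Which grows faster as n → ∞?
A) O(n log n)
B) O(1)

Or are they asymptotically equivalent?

O(n log n) vs O(1): Higher order terms dominate.

Answer: A) O(n log n) grows faster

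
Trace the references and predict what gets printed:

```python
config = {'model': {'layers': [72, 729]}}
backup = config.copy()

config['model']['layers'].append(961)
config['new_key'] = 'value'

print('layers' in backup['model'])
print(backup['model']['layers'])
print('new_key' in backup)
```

Key concept: shallow copy gotcha with nested dict.
Step by step:
`config = {'model': {'layers': [72, 729]}}` → config = {'model': {'layers': [72, 729]}}
`backup = config.copy()` → backup = {'model': {'layers': [72, 729]}}
`config['model']['layers'].append(961)` → config = {'model': {'layers': [72, 729, 961]}}; backup = {'model': {'layers': [72, 729, 961]}}
`config['new_key'] = 'value'` → config = {'model': {'layers': [72, 729, 961]}, 'new_key': 'value'}
`print('layers' in backup['model'])` → prints True
`print(backup['model']['layers'])` → prints [72, 729, 961]
`print('new_key' in backup)` → prints False

Answer:
True
[72, 729, 961]
False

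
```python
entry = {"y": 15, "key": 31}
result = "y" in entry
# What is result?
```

Trace:
`entry = {"y": 15, "key": 31}` → entry = {'y': 15, 'key': 31}
`result = "y" in entry` → result = True
So result = True

Answer: True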